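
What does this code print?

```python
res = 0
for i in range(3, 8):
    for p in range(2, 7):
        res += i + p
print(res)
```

i=3,p=2: res = 0+5 = 5
i=3,p=3: res = 5+6 = 11
i=3,p=4: res = 11+7 = 18
i=3,p=5: res = 18+8 = 26
i=3,p=6: res = 26+9 = 35
i=4,p=2: res = 35+6 = 41
i=4,p=3: res = 41+7 = 48
i=4,p=4: res = 48+8 = 56
i=4,p=5: res = 56+9 = 65
i=4,p=6: res = 65+10 = 75
i=5,p=2: res = 75+7 = 82
i=5,p=3: res = 82+8 = 90
i=5,p=4: res = 90+9 = 99
i=5,p=5: res = 99+10 = 109
i=5,p=6: res = 109+11 = 120
i=6,p=2: res = 120+8 = 128
i=6,p=3: res = 128+9 = 137
i=6,p=4: res = 137+10 = 147
i=6,p=5: res = 147+11 = 158
i=6,p=6: res = 158+12 = 170
i=7,p=2: res = 170+9 = 179
i=7,p=3: res = 179+10 = 189
i=7,p=4: res = 189+11 = 200
i=7,p=5: res = 200+12 = 212
i=7,p=6: res = 212+13 = 225

225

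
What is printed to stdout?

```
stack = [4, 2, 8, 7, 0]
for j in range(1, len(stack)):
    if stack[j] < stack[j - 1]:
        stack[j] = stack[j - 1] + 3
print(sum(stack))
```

j=1: 2<4, stack[1] = 4+3 = 7 → [4, 7, 8, 7, 0]
j=2: 8>=7, unchanged → [4, 7, 8, 7, 0]
j=3: 7<8, stack[3] = 8+3 = 11 → [4, 7, 8, 11, 0]
j=4: 0<11, stack[4] = 11+3 = 14 → [4, 7, 8, 11, 14]
sum = 44

44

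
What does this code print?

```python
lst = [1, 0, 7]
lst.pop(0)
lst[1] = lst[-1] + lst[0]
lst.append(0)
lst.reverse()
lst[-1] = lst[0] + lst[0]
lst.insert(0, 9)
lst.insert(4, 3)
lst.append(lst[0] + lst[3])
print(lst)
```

pop(0) removes 1 → [0, 7]
lst[1] = lst[-1]+lst[0] = 7+0 = 7 → [0, 7]
append 0 → [0, 7, 0]
reverse → [0, 7, 0]
lst[-1] = lst[0]+lst[0] = 0+0 = 0 → [0, 7, 0]
insert 9 at 0 → [9, 0, 7, 0]
insert 3 at 4 → [9, 0, 7, 0, 3]
append lst[0]+lst[3] = 9+0 = 9 → [9, 0, 7, 0, 3, 9]

[9, 0, 7, 0, 3, 9]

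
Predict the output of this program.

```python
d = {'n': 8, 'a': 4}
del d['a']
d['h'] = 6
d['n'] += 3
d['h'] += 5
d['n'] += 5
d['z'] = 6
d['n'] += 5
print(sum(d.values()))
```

del 'a' → {'n': 8}
d['h'] = 6 → {'n': 8, 'h': 6}
d['n'] = 8+3 = 11 → {'n': 11, 'h': 6}
d['h'] = 6+5 = 11 → {'n': 11, 'h': 11}
d['n'] = 11+5 = 16 → {'n': 16, 'h': 11}
d['z'] = 6 → {'n': 16, 'h': 11, 'z': 6}
d['n'] = 16+5 = 21 → {'n': 21, 'h': 11, 'z': 6}
sum of values = 38

38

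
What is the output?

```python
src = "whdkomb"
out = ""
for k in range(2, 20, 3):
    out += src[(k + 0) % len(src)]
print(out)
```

dmhowk

k=2: add src[2]='d' → 'd'
k=5: add src[5]='m' → 'dm'
k=8: add src[1]='h' → 'dmh'
k=11: add src[4]='o' → 'dmho'
k=14: add src[0]='w' → 'dmhow'
k=17: add src[3]='k' → 'dmhowk'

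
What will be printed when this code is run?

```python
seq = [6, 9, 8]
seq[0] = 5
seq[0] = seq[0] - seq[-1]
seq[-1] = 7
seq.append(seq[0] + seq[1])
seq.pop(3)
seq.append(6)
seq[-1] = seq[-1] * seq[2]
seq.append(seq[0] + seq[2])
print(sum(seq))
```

59

seq[0] = 5 → [5, 9, 8]
seq[0] = seq[0]-seq[-1] = 5-8 = -3 → [-3, 9, 8]
seq[-1] = 7 → [-3, 9, 7]
append seq[0]+seq[1] = (-3)+9 = 6 → [-3, 9, 7, 6]
pop(3) removes 6 → [-3, 9, 7]
append 6 → [-3, 9, 7, 6]
seq[-1] = seq[-1]*seq[2] = 6*7 = 42 → [-3, 9, 7, 42]
append seq[0]+seq[2] = (-3)+7 = 4 → [-3, 9, 7, 42, 4]
sum = 59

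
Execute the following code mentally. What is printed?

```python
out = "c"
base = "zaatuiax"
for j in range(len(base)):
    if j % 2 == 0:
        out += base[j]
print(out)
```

j=0: add 'z' → 'cz'
j=1: skip
j=2: add 'a' → 'cza'
j=3: skip
j=4: add 'u' → 'czau'
j=5: skip
j=6: add 'a' → 'czaua'
j=7: skip

czaua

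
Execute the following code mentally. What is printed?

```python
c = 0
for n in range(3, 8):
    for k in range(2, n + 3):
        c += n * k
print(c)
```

775

n=3,k=2: c = 0+6 = 6
n=3,k=3: c = 6+9 = 15
n=3,k=4: c = 15+12 = 27
n=3,k=5: c = 27+15 = 42
n=4,k=2: c = 42+8 = 50
n=4,k=3: c = 50+12 = 62
n=4,k=4: c = 62+16 = 78
n=4,k=5: c = 78+20 = 98
n=4,k=6: c = 98+24 = 122
n=5,k=2: c = 122+10 = 132
n=5,k=3: c = 132+15 = 147
n=5,k=4: c = 147+20 = 167
n=5,k=5: c = 167+25 = 192
n=5,k=6: c = 192+30 = 222
n=5,k=7: c = 222+35 = 257
n=6,k=2: c = 257+12 = 269
n=6,k=3: c = 269+18 = 287
n=6,k=4: c = 287+24 = 311
n=6,k=5: c = 311+30 = 341
n=6,k=6: c = 341+36 = 377
n=6,k=7: c = 377+42 = 419
n=6,k=8: c = 419+48 = 467
n=7,k=2: c = 467+14 = 481
n=7,k=3: c = 481+21 = 502
n=7,k=4: c = 502+28 = 530
n=7,k=5: c = 530+35 = 565
n=7,k=6: c = 565+42 = 607
n=7,k=7: c = 607+49 = 656
n=7,k=8: c = 656+56 = 712
n=7,k=9: c = 712+63 = 775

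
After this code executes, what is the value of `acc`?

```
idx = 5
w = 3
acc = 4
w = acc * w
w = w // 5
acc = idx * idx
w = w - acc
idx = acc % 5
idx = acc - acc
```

25

w = 4*3 = 12
w = 12//5 = 2
acc = 5*5 = 25
w = 2-25 = -23
idx = 25%5 = 0
idx = 25-25 = 0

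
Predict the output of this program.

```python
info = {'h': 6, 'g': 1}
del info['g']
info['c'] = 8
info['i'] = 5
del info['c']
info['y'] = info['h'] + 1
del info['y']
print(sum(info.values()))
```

11

del 'g' → {'h': 6}
info['c'] = 8 → {'h': 6, 'c': 8}
info['i'] = 5 → {'h': 6, 'c': 8, 'i': 5}
del 'c' → {'h': 6, 'i': 5}
info['y'] = info['h']+1 = 7 → {'h': 6, 'i': 5, 'y': 7}
del 'y' → {'h': 6, 'i': 5}
sum of values = 11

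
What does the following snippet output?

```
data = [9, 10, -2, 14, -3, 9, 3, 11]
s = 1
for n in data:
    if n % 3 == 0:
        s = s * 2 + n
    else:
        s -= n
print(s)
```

-90

n=9: %3==0, s = 1*2+9 = 11
n=10: not %3==0, s = 11-10 = 1
n=-2: not %3==0, s = 1-(-2) = 3
n=14: not %3==0, s = 3-14 = -11
n=-3: %3==0, s = (-11)*2+(-3) = -25
n=9: %3==0, s = (-25)*2+9 = -41
n=3: %3==0, s = (-41)*2+3 = -79
n=11: not %3==0, s = (-79)-11 = -90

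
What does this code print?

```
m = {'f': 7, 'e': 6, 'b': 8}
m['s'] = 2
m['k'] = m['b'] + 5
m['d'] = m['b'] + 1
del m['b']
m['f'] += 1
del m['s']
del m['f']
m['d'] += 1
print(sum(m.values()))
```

m['s'] = 2 → {'f': 7, 'e': 6, 'b': 8, 's': 2}
m['k'] = m['b']+5 = 13 → {'f': 7, 'e': 6, 'b': 8, 's': 2, 'k': 13}
m['d'] = m['b']+1 = 9 → {'f': 7, 'e': 6, 'b': 8, 's': 2, 'k': 13, 'd': 9}
del 'b' → {'f': 7, 'e': 6, 's': 2, 'k': 13, 'd': 9}
m['f'] = 7+1 = 8 → {'f': 8, 'e': 6, 's': 2, 'k': 13, 'd': 9}
del 's' → {'f': 8, 'e': 6, 'k': 13, 'd': 9}
del 'f' → {'e': 6, 'k': 13, 'd': 9}
m['d'] = 9+1 = 10 → {'e': 6, 'k': 13, 'd': 10}
sum of values = 29

29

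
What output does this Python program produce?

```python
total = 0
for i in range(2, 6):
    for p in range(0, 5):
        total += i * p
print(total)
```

140

i=2,p=0: total = 0+0 = 0
i=2,p=1: total = 0+2 = 2
i=2,p=2: total = 2+4 = 6
i=2,p=3: total = 6+6 = 12
i=2,p=4: total = 12+8 = 20
i=3,p=0: total = 20+0 = 20
i=3,p=1: total = 20+3 = 23
i=3,p=2: total = 23+6 = 29
i=3,p=3: total = 29+9 = 38
i=3,p=4: total = 38+12 = 50
i=4,p=0: total = 50+0 = 50
i=4,p=1: total = 50+4 = 54
i=4,p=2: total = 54+8 = 62
i=4,p=3: total = 62+12 = 74
i=4,p=4: total = 74+16 = 90
i=5,p=0: total = 90+0 = 90
i=5,p=1: total = 90+5 = 95
i=5,p=2: total = 95+10 = 105
i=5,p=3: total = 105+15 = 120
i=5,p=4: total = 120+20 = 140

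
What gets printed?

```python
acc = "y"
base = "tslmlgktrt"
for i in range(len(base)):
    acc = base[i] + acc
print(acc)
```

i=0: prepend 't' → 'ty'
i=1: prepend 's' → 'sty'
i=2: prepend 'l' → 'lsty'
i=3: prepend 'm' → 'mlsty'
i=4: prepend 'l' → 'lmlsty'
i=5: prepend 'g' → 'glmlsty'
i=6: prepend 'k' → 'kglmlsty'
i=7: prepend 't' → 'tkglmlsty'
i=8: prepend 'r' → 'rtkglmlsty'
i=9: prepend 't' → 'trtkglmlsty'

trtkglmlsty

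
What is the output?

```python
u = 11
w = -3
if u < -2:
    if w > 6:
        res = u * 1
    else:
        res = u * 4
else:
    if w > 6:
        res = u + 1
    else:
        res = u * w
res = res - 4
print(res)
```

-37

u=11, w=-3
u < -2 is False; w > 6 is False
→ res = u * w = -33
res = (-33)-4 = -37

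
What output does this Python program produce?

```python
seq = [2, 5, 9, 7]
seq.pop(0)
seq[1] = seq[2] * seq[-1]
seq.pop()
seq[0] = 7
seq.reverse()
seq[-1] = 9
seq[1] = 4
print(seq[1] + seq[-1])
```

8

pop(0) removes 2 → [5, 9, 7]
seq[1] = seq[2]*seq[-1] = 7*7 = 49 → [5, 49, 7]
pop() removes 7 → [5, 49]
seq[0] = 7 → [7, 49]
reverse → [49, 7]
seq[-1] = 9 → [49, 9]
seq[1] = 4 → [49, 4]
seq[1]+seq[-1] = 4+4 = 8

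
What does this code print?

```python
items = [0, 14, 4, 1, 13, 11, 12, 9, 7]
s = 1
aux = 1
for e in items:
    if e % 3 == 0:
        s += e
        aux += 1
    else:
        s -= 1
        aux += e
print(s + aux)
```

70

e=0: %3==0, s = 1+0 = 1; aux=2
e=14: not %3==0, s = 1-1 = 0; aux=16
e=4: not %3==0, s = 0-1 = -1; aux=20
e=1: not %3==0, s = (-1)-1 = -2; aux=21
e=13: not %3==0, s = (-2)-1 = -3; aux=34
e=11: not %3==0, s = (-3)-1 = -4; aux=45
e=12: %3==0, s = (-4)+12 = 8; aux=46
e=9: %3==0, s = 8+9 = 17; aux=47
e=7: not %3==0, s = 17-1 = 16; aux=54
s+aux = 16+54 = 70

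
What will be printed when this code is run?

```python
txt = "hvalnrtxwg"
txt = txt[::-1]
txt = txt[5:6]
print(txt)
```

reverse → 'gwxtrnlavh'
slice [5:6] → 'n'

n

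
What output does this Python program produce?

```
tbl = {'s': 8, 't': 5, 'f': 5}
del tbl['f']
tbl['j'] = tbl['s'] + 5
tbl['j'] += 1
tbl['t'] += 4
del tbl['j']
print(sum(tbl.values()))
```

del 'f' → {'s': 8, 't': 5}
tbl['j'] = tbl['s']+5 = 13 → {'s': 8, 't': 5, 'j': 13}
tbl['j'] = 13+1 = 14 → {'s': 8, 't': 5, 'j': 14}
tbl['t'] = 5+4 = 9 → {'s': 8, 't': 9, 'j': 14}
del 'j' → {'s': 8, 't': 9}
sum of values = 17

17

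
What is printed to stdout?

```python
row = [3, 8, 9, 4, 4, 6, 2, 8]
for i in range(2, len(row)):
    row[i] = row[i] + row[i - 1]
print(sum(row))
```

i=2: row[2] = 9+8 = 17 → [3, 8, 17, 4, 4, 6, 2, 8]
i=3: row[3] = 4+17 = 21 → [3, 8, 17, 21, 4, 6, 2, 8]
i=4: row[4] = 4+21 = 25 → [3, 8, 17, 21, 25, 6, 2, 8]
i=5: row[5] = 6+25 = 31 → [3, 8, 17, 21, 25, 31, 2, 8]
i=6: row[6] = 2+31 = 33 → [3, 8, 17, 21, 25, 31, 33, 8]
i=7: row[7] = 8+33 = 41 → [3, 8, 17, 21, 25, 31, 33, 41]
sum = 179

179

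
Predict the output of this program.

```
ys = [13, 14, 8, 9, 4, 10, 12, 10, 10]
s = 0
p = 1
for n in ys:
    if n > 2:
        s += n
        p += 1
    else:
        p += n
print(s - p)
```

n=13: >2, s = 0+13 = 13; p=2
n=14: >2, s = 13+14 = 27; p=3
n=8: >2, s = 27+8 = 35; p=4
n=9: >2, s = 35+9 = 44; p=5
n=4: >2, s = 44+4 = 48; p=6
n=10: >2, s = 48+10 = 58; p=7
n=12: >2, s = 58+12 = 70; p=8
n=10: >2, s = 70+10 = 80; p=9
n=10: >2, s = 80+10 = 90; p=10
s-p = 90-10 = 80

80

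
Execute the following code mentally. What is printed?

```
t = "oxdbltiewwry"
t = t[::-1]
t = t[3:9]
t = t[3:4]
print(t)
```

reverse → 'yrwweitlbdxo'
slice [3:9] → 'weitlb'
slice [3:4] → 't'

t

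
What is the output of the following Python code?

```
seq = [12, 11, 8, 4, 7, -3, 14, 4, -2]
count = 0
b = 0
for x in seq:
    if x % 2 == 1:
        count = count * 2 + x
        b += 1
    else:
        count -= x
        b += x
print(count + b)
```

-62

x=12: not odd, count = 0-12 = -12; b=12
x=11: odd, count = (-12)*2+11 = -13; b=13
x=8: not odd, count = (-13)-8 = -21; b=21
x=4: not odd, count = (-21)-4 = -25; b=25
x=7: odd, count = (-25)*2+7 = -43; b=26
x=-3: odd, count = (-43)*2+(-3) = -89; b=27
x=14: not odd, count = (-89)-14 = -103; b=41
x=4: not odd, count = (-103)-4 = -107; b=45
x=-2: not odd, count = (-107)-(-2) = -105; b=43
count+b = (-105)+43 = -62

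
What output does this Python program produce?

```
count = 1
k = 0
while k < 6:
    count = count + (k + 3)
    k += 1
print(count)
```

k=0: count = 1+3 = 4
k=1: count = 4+4 = 8
k=2: count = 8+5 = 13
k=3: count = 13+6 = 19
k=4: count = 19+7 = 26
k=5: count = 26+8 = 34

34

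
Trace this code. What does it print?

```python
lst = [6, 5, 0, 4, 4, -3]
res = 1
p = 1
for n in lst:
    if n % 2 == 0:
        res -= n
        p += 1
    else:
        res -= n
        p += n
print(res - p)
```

n=6: even, res = 1-6 = -5; p=2
n=5: not even, res = (-5)-5 = -10; p=7
n=0: even, res = (-10)-0 = -10; p=8
n=4: even, res = (-10)-4 = -14; p=9
n=4: even, res = (-14)-4 = -18; p=10
n=-3: not even, res = (-18)-(-3) = -15; p=7
res-p = (-15)-7 = -22

-22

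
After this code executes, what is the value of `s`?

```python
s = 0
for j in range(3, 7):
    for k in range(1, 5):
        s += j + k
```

j=3,k=1: s = 0+4 = 4
j=3,k=2: s = 4+5 = 9
j=3,k=3: s = 9+6 = 15
j=3,k=4: s = 15+7 = 22
j=4,k=1: s = 22+5 = 27
j=4,k=2: s = 27+6 = 33
j=4,k=3: s = 33+7 = 40
j=4,k=4: s = 40+8 = 48
j=5,k=1: s = 48+6 = 54
j=5,k=2: s = 54+7 = 61
j=5,k=3: s = 61+8 = 69
j=5,k=4: s = 69+9 = 78
j=6,k=1: s = 78+7 = 85
j=6,k=2: s = 85+8 = 93
j=6,k=3: s = 93+9 = 102
j=6,k=4: s = 102+10 = 112

112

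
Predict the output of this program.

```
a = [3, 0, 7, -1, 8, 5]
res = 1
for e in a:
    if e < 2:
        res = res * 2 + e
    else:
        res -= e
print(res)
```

e=3: not <2, res = 1-3 = -2
e=0: <2, res = (-2)*2+0 = -4
e=7: not <2, res = (-4)-7 = -11
e=-1: <2, res = (-11)*2+(-1) = -23
e=8: not <2, res = (-23)-8 = -31
e=5: not <2, res = (-31)-5 = -36

-36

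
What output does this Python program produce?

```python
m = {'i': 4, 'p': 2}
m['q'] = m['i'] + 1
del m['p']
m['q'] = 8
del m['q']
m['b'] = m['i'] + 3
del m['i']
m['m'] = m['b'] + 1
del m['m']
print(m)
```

m['q'] = m['i']+1 = 5 → {'i': 4, 'p': 2, 'q': 5}
del 'p' → {'i': 4, 'q': 5}
m['q'] = 8 → {'i': 4, 'q': 8}
del 'q' → {'i': 4}
m['b'] = m['i']+3 = 7 → {'i': 4, 'b': 7}
del 'i' → {'b': 7}
m['m'] = m['b']+1 = 8 → {'b': 7, 'm': 8}
del 'm' → {'b': 7}

{'b': 7}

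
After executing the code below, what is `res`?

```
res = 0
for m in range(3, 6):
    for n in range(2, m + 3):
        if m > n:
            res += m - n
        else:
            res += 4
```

m=3,n=2: 3>2, res = 0+1 = 1
m=3,n=3: not 3>3, res = 1+4 = 5
m=3,n=4: not 3>4, res = 5+4 = 9
m=3,n=5: not 3>5, res = 9+4 = 13
m=4,n=2: 4>2, res = 13+2 = 15
m=4,n=3: 4>3, res = 15+1 = 16
m=4,n=4: not 4>4, res = 16+4 = 20
m=4,n=5: not 4>5, res = 20+4 = 24
m=4,n=6: not 4>6, res = 24+4 = 28
m=5,n=2: 5>2, res = 28+3 = 31
m=5,n=3: 5>3, res = 31+2 = 33
m=5,n=4: 5>4, res = 33+1 = 34
m=5,n=5: not 5>5, res = 34+4 = 38
m=5,n=6: not 5>6, res = 38+4 = 42
m=5,n=7: not 5>7, res = 42+4 = 46

46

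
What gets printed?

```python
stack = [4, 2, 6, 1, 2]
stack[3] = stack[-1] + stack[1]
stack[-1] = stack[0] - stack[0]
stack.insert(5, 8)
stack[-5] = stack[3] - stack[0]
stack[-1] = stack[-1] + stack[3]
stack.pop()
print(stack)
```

[4, 0, 6, 4, 0]

stack[3] = stack[-1]+stack[1] = 2+2 = 4 → [4, 2, 6, 4, 2]
stack[-1] = stack[0]-stack[0] = 4-4 = 0 → [4, 2, 6, 4, 0]
insert 8 at 5 → [4, 2, 6, 4, 0, 8]
stack[-5] = stack[3]-stack[0] = 4-4 = 0 → [4, 0, 6, 4, 0, 8]
stack[-1] = stack[-1]+stack[3] = 8+4 = 12 → [4, 0, 6, 4, 0, 12]
pop() removes 12 → [4, 0, 6, 4, 0]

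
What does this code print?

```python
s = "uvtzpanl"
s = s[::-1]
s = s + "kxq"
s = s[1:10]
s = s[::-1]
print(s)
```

reverse → 'lnapztvu'
+ 'kxq' → 'lnapztvukxq'
slice [1:10] → 'napztvukx'
reverse → 'xkuvtzpan'

xkuvtzpan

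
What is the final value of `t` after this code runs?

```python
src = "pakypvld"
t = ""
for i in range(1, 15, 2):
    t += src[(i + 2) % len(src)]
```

'yvdayvd'

i=1: add src[3]='y' → 'y'
i=3: add src[5]='v' → 'yv'
i=5: add src[7]='d' → 'yvd'
i=7: add src[1]='a' → 'yvda'
i=9: add src[3]='y' → 'yvday'
i=11: add src[5]='v' → 'yvdayv'
i=13: add src[7]='d' → 'yvdayvd'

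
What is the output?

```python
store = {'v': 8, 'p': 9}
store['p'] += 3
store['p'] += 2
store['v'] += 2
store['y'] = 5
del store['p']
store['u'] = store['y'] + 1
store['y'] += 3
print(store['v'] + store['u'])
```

store['p'] = 9+3 = 12 → {'v': 8, 'p': 12}
store['p'] = 12+2 = 14 → {'v': 8, 'p': 14}
store['v'] = 8+2 = 10 → {'v': 10, 'p': 14}
store['y'] = 5 → {'v': 10, 'p': 14, 'y': 5}
del 'p' → {'v': 10, 'y': 5}
store['u'] = store['y']+1 = 6 → {'v': 10, 'y': 5, 'u': 6}
store['y'] = 5+3 = 8 → {'v': 10, 'y': 8, 'u': 6}
store['v']+store['u'] = 10+6 = 16

16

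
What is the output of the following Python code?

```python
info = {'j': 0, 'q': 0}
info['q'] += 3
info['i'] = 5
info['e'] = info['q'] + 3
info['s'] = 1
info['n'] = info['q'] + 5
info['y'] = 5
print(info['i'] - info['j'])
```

5

info['q'] = 0+3 = 3 → {'j': 0, 'q': 3}
info['i'] = 5 → {'j': 0, 'q': 3, 'i': 5}
info['e'] = info['q']+3 = 6 → {'j': 0, 'q': 3, 'i': 5, 'e': 6}
info['s'] = 1 → {'j': 0, 'q': 3, 'i': 5, 'e': 6, 's': 1}
info['n'] = info['q']+5 = 8 → {'j': 0, 'q': 3, 'i': 5, 'e': 6, 's': 1, 'n': 8}
info['y'] = 5 → {'j': 0, 'q': 3, 'i': 5, 'e': 6, 's': 1, 'n': 8, 'y': 5}
info['i']-info['j'] = 5-0 = 5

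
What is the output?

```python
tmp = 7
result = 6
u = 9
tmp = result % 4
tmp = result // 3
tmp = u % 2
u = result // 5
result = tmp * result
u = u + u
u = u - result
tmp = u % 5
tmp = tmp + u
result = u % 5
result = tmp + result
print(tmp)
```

tmp = 6%4 = 2
tmp = 6//3 = 2
tmp = 9%2 = 1
u = 6//5 = 1
result = 1*6 = 6
u = 1+1 = 2
u = 2-6 = -4
tmp = (-4)%5 = 1
tmp = 1+(-4) = -3
result = (-4)%5 = 1
result = (-3)+1 = -2

-3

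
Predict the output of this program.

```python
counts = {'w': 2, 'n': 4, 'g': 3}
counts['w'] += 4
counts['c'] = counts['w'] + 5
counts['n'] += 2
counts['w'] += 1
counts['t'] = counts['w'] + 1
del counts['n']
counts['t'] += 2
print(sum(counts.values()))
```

31

counts['w'] = 2+4 = 6 → {'w': 6, 'n': 4, 'g': 3}
counts['c'] = counts['w']+5 = 11 → {'w': 6, 'n': 4, 'g': 3, 'c': 11}
counts['n'] = 4+2 = 6 → {'w': 6, 'n': 6, 'g': 3, 'c': 11}
counts['w'] = 6+1 = 7 → {'w': 7, 'n': 6, 'g': 3, 'c': 11}
counts['t'] = counts['w']+1 = 8 → {'w': 7, 'n': 6, 'g': 3, 'c': 11, 't': 8}
del 'n' → {'w': 7, 'g': 3, 'c': 11, 't': 8}
counts['t'] = 8+2 = 10 → {'w': 7, 'g': 3, 'c': 11, 't': 10}
sum of values = 31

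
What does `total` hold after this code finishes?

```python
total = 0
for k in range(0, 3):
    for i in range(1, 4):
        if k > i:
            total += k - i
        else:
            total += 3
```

k=0,i=1: not 0>1, total = 0+3 = 3
k=0,i=2: not 0>2, total = 3+3 = 6
k=0,i=3: not 0>3, total = 6+3 = 9
k=1,i=1: not 1>1, total = 9+3 = 12
k=1,i=2: not 1>2, total = 12+3 = 15
k=1,i=3: not 1>3, total = 15+3 = 18
k=2,i=1: 2>1, total = 18+1 = 19
k=2,i=2: not 2>2, total = 19+3 = 22
k=2,i=3: not 2>3, total = 22+3 = 25

25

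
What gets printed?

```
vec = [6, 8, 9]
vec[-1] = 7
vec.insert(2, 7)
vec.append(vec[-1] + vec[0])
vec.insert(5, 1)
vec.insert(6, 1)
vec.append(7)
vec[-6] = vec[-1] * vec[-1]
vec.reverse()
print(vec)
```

[7, 1, 1, 13, 7, 49, 8, 6]

vec[-1] = 7 → [6, 8, 7]
insert 7 at 2 → [6, 8, 7, 7]
append vec[-1]+vec[0] = 7+6 = 13 → [6, 8, 7, 7, 13]
insert 1 at 5 → [6, 8, 7, 7, 13, 1]
insert 1 at 6 → [6, 8, 7, 7, 13, 1, 1]
append 7 → [6, 8, 7, 7, 13, 1, 1, 7]
vec[-6] = vec[-1]*vec[-1] = 7*7 = 49 → [6, 8, 49, 7, 13, 1, 1, 7]
reverse → [7, 1, 1, 13, 7, 49, 8, 6]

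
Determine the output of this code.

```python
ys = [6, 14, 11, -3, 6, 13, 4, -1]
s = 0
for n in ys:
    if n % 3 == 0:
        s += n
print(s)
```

n=6: %3==0, s = 0+6 = 6
n=14: not %3==0
n=11: not %3==0
n=-3: %3==0, s = 6+(-3) = 3
n=6: %3==0, s = 3+6 = 9
n=13: not %3==0
n=4: not %3==0
n=-1: not %3==0

9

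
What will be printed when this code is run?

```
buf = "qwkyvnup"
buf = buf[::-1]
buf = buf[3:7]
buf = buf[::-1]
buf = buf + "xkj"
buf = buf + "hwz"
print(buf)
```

reverse → 'punvykwq'
slice [3:7] → 'vykw'
reverse → 'wkyv'
+ 'xkj' → 'wkyvxkj'
+ 'hwz' → 'wkyvxkjhwz'

wkyvxkjhwz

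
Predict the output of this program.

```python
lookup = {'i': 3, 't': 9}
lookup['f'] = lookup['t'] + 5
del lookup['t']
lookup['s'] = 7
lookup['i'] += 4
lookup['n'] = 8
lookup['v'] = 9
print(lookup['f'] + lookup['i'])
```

21

lookup['f'] = lookup['t']+5 = 14 → {'i': 3, 't': 9, 'f': 14}
del 't' → {'i': 3, 'f': 14}
lookup['s'] = 7 → {'i': 3, 'f': 14, 's': 7}
lookup['i'] = 3+4 = 7 → {'i': 7, 'f': 14, 's': 7}
lookup['n'] = 8 → {'i': 7, 'f': 14, 's': 7, 'n': 8}
lookup['v'] = 9 → {'i': 7, 'f': 14, 's': 7, 'n': 8, 'v': 9}
lookup['f']+lookup['i'] = 14+7 = 21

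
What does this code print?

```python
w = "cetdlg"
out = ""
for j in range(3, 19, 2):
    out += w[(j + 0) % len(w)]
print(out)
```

j=3: add w[3]='d' → 'd'
j=5: add w[5]='g' → 'dg'
j=7: add w[1]='e' → 'dge'
j=9: add w[3]='d' → 'dged'
j=11: add w[5]='g' → 'dgedg'
j=13: add w[1]='e' → 'dgedge'
j=15: add w[3]='d' → 'dgedged'
j=17: add w[5]='g' → 'dgedgedg'

dgedgedg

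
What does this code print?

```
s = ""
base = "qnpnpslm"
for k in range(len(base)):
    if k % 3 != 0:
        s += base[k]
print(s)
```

nppsm

k=0: skip
k=1: add 'n' → 'n'
k=2: add 'p' → 'np'
k=3: skip
k=4: add 'p' → 'npp'
k=5: add 's' → 'npps'
k=6: skip
k=7: add 'm' → 'nppsm'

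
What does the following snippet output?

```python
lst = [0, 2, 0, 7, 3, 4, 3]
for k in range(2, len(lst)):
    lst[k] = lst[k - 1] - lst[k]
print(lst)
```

k=2: lst[2] = 2-0 = 2 → [0, 2, 2, 7, 3, 4, 3]
k=3: lst[3] = 2-7 = -5 → [0, 2, 2, -5, 3, 4, 3]
k=4: lst[4] = (-5)-3 = -8 → [0, 2, 2, -5, -8, 4, 3]
k=5: lst[5] = (-8)-4 = -12 → [0, 2, 2, -5, -8, -12, 3]
k=6: lst[6] = (-12)-3 = -15 → [0, 2, 2, -5, -8, -12, -15]

[0, 2, 2, -5, -8, -12, -15]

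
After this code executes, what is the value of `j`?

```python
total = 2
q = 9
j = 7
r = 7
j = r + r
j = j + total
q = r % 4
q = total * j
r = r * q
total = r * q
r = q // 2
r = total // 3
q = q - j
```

j = 7+7 = 14
j = 14+2 = 16
q = 7%4 = 3
q = 2*16 = 32
r = 7*32 = 224
total = 224*32 = 7168
r = 32//2 = 16
r = 7168//3 = 2389
q = 32-16 = 16

16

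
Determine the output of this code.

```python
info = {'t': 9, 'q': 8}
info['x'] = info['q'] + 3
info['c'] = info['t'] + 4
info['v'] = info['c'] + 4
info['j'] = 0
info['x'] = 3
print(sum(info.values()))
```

info['x'] = info['q']+3 = 11 → {'t': 9, 'q': 8, 'x': 11}
info['c'] = info['t']+4 = 13 → {'t': 9, 'q': 8, 'x': 11, 'c': 13}
info['v'] = info['c']+4 = 17 → {'t': 9, 'q': 8, 'x': 11, 'c': 13, 'v': 17}
info['j'] = 0 → {'t': 9, 'q': 8, 'x': 11, 'c': 13, 'v': 17, 'j': 0}
info['x'] = 3 → {'t': 9, 'q': 8, 'x': 3, 'c': 13, 'v': 17, 'j': 0}
sum of values = 50

50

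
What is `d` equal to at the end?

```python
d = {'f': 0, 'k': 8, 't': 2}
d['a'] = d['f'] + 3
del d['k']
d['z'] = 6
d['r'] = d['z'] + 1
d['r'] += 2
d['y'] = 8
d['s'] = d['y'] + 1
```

{'f': 0, 't': 2, 'a': 3, 'z': 6, 'r': 9, 'y': 8, 's': 9}

d['a'] = d['f']+3 = 3 → {'f': 0, 'k': 8, 't': 2, 'a': 3}
del 'k' → {'f': 0, 't': 2, 'a': 3}
d['z'] = 6 → {'f': 0, 't': 2, 'a': 3, 'z': 6}
d['r'] = d['z']+1 = 7 → {'f': 0, 't': 2, 'a': 3, 'z': 6, 'r': 7}
d['r'] = 7+2 = 9 → {'f': 0, 't': 2, 'a': 3, 'z': 6, 'r': 9}
d['y'] = 8 → {'f': 0, 't': 2, 'a': 3, 'z': 6, 'r': 9, 'y': 8}
d['s'] = d['y']+1 = 9 → {'f': 0, 't': 2, 'a': 3, 'z': 6, 'r': 9, 'y': 8, 's': 9}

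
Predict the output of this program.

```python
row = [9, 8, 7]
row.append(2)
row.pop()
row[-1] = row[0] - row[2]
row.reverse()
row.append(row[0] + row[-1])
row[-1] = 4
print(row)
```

[2, 8, 9, 4]

append 2 → [9, 8, 7, 2]
pop() removes 2 → [9, 8, 7]
row[-1] = row[0]-row[2] = 9-7 = 2 → [9, 8, 2]
reverse → [2, 8, 9]
append row[0]+row[-1] = 2+9 = 11 → [2, 8, 9, 11]
row[-1] = 4 → [2, 8, 9, 4]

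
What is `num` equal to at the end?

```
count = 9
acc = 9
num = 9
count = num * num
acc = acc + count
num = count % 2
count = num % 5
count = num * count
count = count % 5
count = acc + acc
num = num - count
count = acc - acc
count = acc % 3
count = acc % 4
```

count = 9*9 = 81
acc = 9+81 = 90
num = 81%2 = 1
count = 1%5 = 1
count = 1*1 = 1
count = 1%5 = 1
count = 90+90 = 180
num = 1-180 = -179
count = 90-90 = 0
count = 90%3 = 0
count = 90%4 = 2

-179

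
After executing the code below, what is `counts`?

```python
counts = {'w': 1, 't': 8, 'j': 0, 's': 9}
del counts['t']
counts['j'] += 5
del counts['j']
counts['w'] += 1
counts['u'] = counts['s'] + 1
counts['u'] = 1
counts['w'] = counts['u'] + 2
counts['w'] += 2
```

{'w': 5, 's': 9, 'u': 1}

del 't' → {'w': 1, 'j': 0, 's': 9}
counts['j'] = 0+5 = 5 → {'w': 1, 'j': 5, 's': 9}
del 'j' → {'w': 1, 's': 9}
counts['w'] = 1+1 = 2 → {'w': 2, 's': 9}
counts['u'] = counts['s']+1 = 10 → {'w': 2, 's': 9, 'u': 10}
counts['u'] = 1 → {'w': 2, 's': 9, 'u': 1}
counts['w'] = counts['u']+2 = 3 → {'w': 3, 's': 9, 'u': 1}
counts['w'] = 3+2 = 5 → {'w': 5, 's': 9, 'u': 1}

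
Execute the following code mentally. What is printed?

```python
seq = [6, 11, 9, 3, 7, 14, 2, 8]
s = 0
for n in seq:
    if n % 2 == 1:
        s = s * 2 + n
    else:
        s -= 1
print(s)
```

118

n=6: not odd, s = 0-1 = -1
n=11: odd, s = (-1)*2+11 = 9
n=9: odd, s = 9*2+9 = 27
n=3: odd, s = 27*2+3 = 57
n=7: odd, s = 57*2+7 = 121
n=14: not odd, s = 121-1 = 120
n=2: not odd, s = 120-1 = 119
n=8: not odd, s = 119-1 = 118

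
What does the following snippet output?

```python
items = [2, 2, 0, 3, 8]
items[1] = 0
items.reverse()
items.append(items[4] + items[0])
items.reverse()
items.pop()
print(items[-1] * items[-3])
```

items[1] = 0 → [2, 0, 0, 3, 8]
reverse → [8, 3, 0, 0, 2]
append items[4]+items[0] = 2+8 = 10 → [8, 3, 0, 0, 2, 10]
reverse → [10, 2, 0, 0, 3, 8]
pop() removes 8 → [10, 2, 0, 0, 3]
items[-1]*items[-3] = 3*0 = 0

0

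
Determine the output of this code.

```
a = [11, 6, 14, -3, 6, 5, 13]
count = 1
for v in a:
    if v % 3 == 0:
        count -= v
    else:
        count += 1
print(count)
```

-4

v=11: not %3==0, count = 1+1 = 2
v=6: %3==0, count = 2-6 = -4
v=14: not %3==0, count = (-4)+1 = -3
v=-3: %3==0, count = (-3)-(-3) = 0
v=6: %3==0, count = 0-6 = -6
v=5: not %3==0, count = (-6)+1 = -5
v=13: not %3==0, count = (-5)+1 = -4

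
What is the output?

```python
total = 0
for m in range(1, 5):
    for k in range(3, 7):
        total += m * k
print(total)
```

180

m=1,k=3: total = 0+3 = 3
m=1,k=4: total = 3+4 = 7
m=1,k=5: total = 7+5 = 12
m=1,k=6: total = 12+6 = 18
m=2,k=3: total = 18+6 = 24
m=2,k=4: total = 24+8 = 32
m=2,k=5: total = 32+10 = 42
m=2,k=6: total = 42+12 = 54
m=3,k=3: total = 54+9 = 63
m=3,k=4: total = 63+12 = 75
m=3,k=5: total = 75+15 = 90
m=3,k=6: total = 90+18 = 108
m=4,k=3: total = 108+12 = 120
m=4,k=4: total = 120+16 = 136
m=4,k=5: total = 136+20 = 156
m=4,k=6: total = 156+24 = 180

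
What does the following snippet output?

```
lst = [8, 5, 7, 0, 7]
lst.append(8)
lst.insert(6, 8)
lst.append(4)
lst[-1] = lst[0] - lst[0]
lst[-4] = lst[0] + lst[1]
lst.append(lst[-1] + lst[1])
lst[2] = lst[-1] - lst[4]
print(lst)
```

append 8 → [8, 5, 7, 0, 7, 8]
insert 8 at 6 → [8, 5, 7, 0, 7, 8, 8]
append 4 → [8, 5, 7, 0, 7, 8, 8, 4]
lst[-1] = lst[0]-lst[0] = 8-8 = 0 → [8, 5, 7, 0, 7, 8, 8, 0]
lst[-4] = lst[0]+lst[1] = 8+5 = 13 → [8, 5, 7, 0, 13, 8, 8, 0]
append lst[-1]+lst[1] = 0+5 = 5 → [8, 5, 7, 0, 13, 8, 8, 0, 5]
lst[2] = lst[-1]-lst[4] = 5-13 = -8 → [8, 5, -8, 0, 13, 8, 8, 0, 5]

[8, 5, -8, 0, 13, 8, 8, 0, 5]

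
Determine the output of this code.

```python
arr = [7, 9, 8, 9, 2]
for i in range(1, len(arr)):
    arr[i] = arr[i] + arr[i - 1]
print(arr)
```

i=1: arr[1] = 9+7 = 16 → [7, 16, 8, 9, 2]
i=2: arr[2] = 8+16 = 24 → [7, 16, 24, 9, 2]
i=3: arr[3] = 9+24 = 33 → [7, 16, 24, 33, 2]
i=4: arr[4] = 2+33 = 35 → [7, 16, 24, 33, 35]

[7, 16, 24, 33, 35]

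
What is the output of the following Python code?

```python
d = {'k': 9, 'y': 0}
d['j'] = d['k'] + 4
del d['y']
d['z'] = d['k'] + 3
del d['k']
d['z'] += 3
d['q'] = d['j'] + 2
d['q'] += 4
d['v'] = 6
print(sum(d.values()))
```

53

d['j'] = d['k']+4 = 13 → {'k': 9, 'y': 0, 'j': 13}
del 'y' → {'k': 9, 'j': 13}
d['z'] = d['k']+3 = 12 → {'k': 9, 'j': 13, 'z': 12}
del 'k' → {'j': 13, 'z': 12}
d['z'] = 12+3 = 15 → {'j': 13, 'z': 15}
d['q'] = d['j']+2 = 15 → {'j': 13, 'z': 15, 'q': 15}
d['q'] = 15+4 = 19 → {'j': 13, 'z': 15, 'q': 19}
d['v'] = 6 → {'j': 13, 'z': 15, 'q': 19, 'v': 6}
sum of values = 53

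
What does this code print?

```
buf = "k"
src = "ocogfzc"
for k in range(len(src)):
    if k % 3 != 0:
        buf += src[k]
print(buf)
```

k=0: skip
k=1: add 'c' → 'kc'
k=2: add 'o' → 'kco'
k=3: skip
k=4: add 'f' → 'kcof'
k=5: add 'z' → 'kcofz'
k=6: skip

kcofz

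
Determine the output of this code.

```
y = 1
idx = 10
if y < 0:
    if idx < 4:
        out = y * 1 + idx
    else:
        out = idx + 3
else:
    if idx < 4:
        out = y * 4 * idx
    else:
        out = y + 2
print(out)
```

3

y=1, idx=10
y < 0 is False; idx < 4 is False
→ out = y + 2 = 3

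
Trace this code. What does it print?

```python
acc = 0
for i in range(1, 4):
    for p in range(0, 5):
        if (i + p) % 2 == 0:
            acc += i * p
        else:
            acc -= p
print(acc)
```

12

i=1,p=0: odd sum, acc = 0-0 = 0
i=1,p=1: even sum, acc = 0+1 = 1
i=1,p=2: odd sum, acc = 1-2 = -1
i=1,p=3: even sum, acc = (-1)+3 = 2
i=1,p=4: odd sum, acc = 2-4 = -2
i=2,p=0: even sum, acc = (-2)+0 = -2
i=2,p=1: odd sum, acc = (-2)-1 = -3
i=2,p=2: even sum, acc = (-3)+4 = 1
i=2,p=3: odd sum, acc = 1-3 = -2
i=2,p=4: even sum, acc = (-2)+8 = 6
i=3,p=0: odd sum, acc = 6-0 = 6
i=3,p=1: even sum, acc = 6+3 = 9
i=3,p=2: odd sum, acc = 9-2 = 7
i=3,p=3: even sum, acc = 7+9 = 16
i=3,p=4: odd sum, acc = 16-4 = 12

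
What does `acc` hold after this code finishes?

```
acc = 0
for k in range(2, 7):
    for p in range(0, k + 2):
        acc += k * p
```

375

k=2,p=0: acc = 0+0 = 0
k=2,p=1: acc = 0+2 = 2
k=2,p=2: acc = 2+4 = 6
k=2,p=3: acc = 6+6 = 12
k=3,p=0: acc = 12+0 = 12
k=3,p=1: acc = 12+3 = 15
k=3,p=2: acc = 15+6 = 21
k=3,p=3: acc = 21+9 = 30
k=3,p=4: acc = 30+12 = 42
k=4,p=0: acc = 42+0 = 42
k=4,p=1: acc = 42+4 = 46
k=4,p=2: acc = 46+8 = 54
k=4,p=3: acc = 54+12 = 66
k=4,p=4: acc = 66+16 = 82
k=4,p=5: acc = 82+20 = 102
k=5,p=0: acc = 102+0 = 102
k=5,p=1: acc = 102+5 = 107
k=5,p=2: acc = 107+10 = 117
k=5,p=3: acc = 117+15 = 132
k=5,p=4: acc = 132+20 = 152
k=5,p=5: acc = 152+25 = 177
k=5,p=6: acc = 177+30 = 207
k=6,p=0: acc = 207+0 = 207
k=6,p=1: acc = 207+6 = 213
k=6,p=2: acc = 213+12 = 225
k=6,p=3: acc = 225+18 = 243
k=6,p=4: acc = 243+24 = 267
k=6,p=5: acc = 267+30 = 297
k=6,p=6: acc = 297+36 = 333
k=6,p=7: acc = 333+42 = 375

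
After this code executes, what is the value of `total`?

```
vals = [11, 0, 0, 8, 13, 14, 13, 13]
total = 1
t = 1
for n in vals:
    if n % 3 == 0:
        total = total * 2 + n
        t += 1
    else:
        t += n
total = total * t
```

n=11: not %3==0; t=12
n=0: %3==0, total = 1*2+0 = 2; t=13
n=0: %3==0, total = 2*2+0 = 4; t=14
n=8: not %3==0; t=22
n=13: not %3==0; t=35
n=14: not %3==0; t=49
n=13: not %3==0; t=62
n=13: not %3==0; t=75
total*t = 4*75 = 300

300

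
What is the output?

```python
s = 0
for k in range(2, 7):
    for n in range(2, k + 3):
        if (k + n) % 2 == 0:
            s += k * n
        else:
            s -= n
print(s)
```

k=2,n=2: even sum, s = 0+4 = 4
k=2,n=3: odd sum, s = 4-3 = 1
k=2,n=4: even sum, s = 1+8 = 9
k=3,n=2: odd sum, s = 9-2 = 7
k=3,n=3: even sum, s = 7+9 = 16
k=3,n=4: odd sum, s = 16-4 = 12
k=3,n=5: even sum, s = 12+15 = 27
k=4,n=2: even sum, s = 27+8 = 35
k=4,n=3: odd sum, s = 35-3 = 32
k=4,n=4: even sum, s = 32+16 = 48
k=4,n=5: odd sum, s = 48-5 = 43
k=4,n=6: even sum, s = 43+24 = 67
k=5,n=2: odd sum, s = 67-2 = 65
k=5,n=3: even sum, s = 65+15 = 80
k=5,n=4: odd sum, s = 80-4 = 76
k=5,n=5: even sum, s = 76+25 = 101
k=5,n=6: odd sum, s = 101-6 = 95
k=5,n=7: even sum, s = 95+35 = 130
k=6,n=2: even sum, s = 130+12 = 142
k=6,n=3: odd sum, s = 142-3 = 139
k=6,n=4: even sum, s = 139+24 = 163
k=6,n=5: odd sum, s = 163-5 = 158
k=6,n=6: even sum, s = 158+36 = 194
k=6,n=7: odd sum, s = 194-7 = 187
k=6,n=8: even sum, s = 187+48 = 235

235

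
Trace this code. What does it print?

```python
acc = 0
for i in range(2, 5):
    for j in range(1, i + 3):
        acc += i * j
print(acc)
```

149

i=2,j=1: acc = 0+2 = 2
i=2,j=2: acc = 2+4 = 6
i=2,j=3: acc = 6+6 = 12
i=2,j=4: acc = 12+8 = 20
i=3,j=1: acc = 20+3 = 23
i=3,j=2: acc = 23+6 = 29
i=3,j=3: acc = 29+9 = 38
i=3,j=4: acc = 38+12 = 50
i=3,j=5: acc = 50+15 = 65
i=4,j=1: acc = 65+4 = 69
i=4,j=2: acc = 69+8 = 77
i=4,j=3: acc = 77+12 = 89
i=4,j=4: acc = 89+16 = 105
i=4,j=5: acc = 105+20 = 125
i=4,j=6: acc = 125+24 = 149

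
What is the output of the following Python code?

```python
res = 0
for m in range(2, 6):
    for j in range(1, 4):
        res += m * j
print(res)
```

84

m=2,j=1: res = 0+2 = 2
m=2,j=2: res = 2+4 = 6
m=2,j=3: res = 6+6 = 12
m=3,j=1: res = 12+3 = 15
m=3,j=2: res = 15+6 = 21
m=3,j=3: res = 21+9 = 30
m=4,j=1: res = 30+4 = 34
m=4,j=2: res = 34+8 = 42
m=4,j=3: res = 42+12 = 54
m=5,j=1: res = 54+5 = 59
m=5,j=2: res = 59+10 = 69
m=5,j=3: res = 69+15 = 84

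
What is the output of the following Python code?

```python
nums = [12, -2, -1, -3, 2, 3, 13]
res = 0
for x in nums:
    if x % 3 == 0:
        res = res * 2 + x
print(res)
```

45

x=12: %3==0, res = 0*2+12 = 12
x=-2: not %3==0
x=-1: not %3==0
x=-3: %3==0, res = 12*2+(-3) = 21
x=2: not %3==0
x=3: %3==0, res = 21*2+3 = 45
x=13: not %3==0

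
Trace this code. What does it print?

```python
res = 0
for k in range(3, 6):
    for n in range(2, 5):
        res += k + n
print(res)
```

k=3,n=2: res = 0+5 = 5
k=3,n=3: res = 5+6 = 11
k=3,n=4: res = 11+7 = 18
k=4,n=2: res = 18+6 = 24
k=4,n=3: res = 24+7 = 31
k=4,n=4: res = 31+8 = 39
k=5,n=2: res = 39+7 = 46
k=5,n=3: res = 46+8 = 54
k=5,n=4: res = 54+9 = 63

63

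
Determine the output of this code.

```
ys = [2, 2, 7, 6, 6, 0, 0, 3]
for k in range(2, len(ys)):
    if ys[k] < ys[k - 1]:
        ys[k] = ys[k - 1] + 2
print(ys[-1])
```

k=2: 7>=2, unchanged → [2, 2, 7, 6, 6, 0, 0, 3]
k=3: 6<7, ys[3] = 7+2 = 9 → [2, 2, 7, 9, 6, 0, 0, 3]
k=4: 6<9, ys[4] = 9+2 = 11 → [2, 2, 7, 9, 11, 0, 0, 3]
k=5: 0<11, ys[5] = 11+2 = 13 → [2, 2, 7, 9, 11, 13, 0, 3]
k=6: 0<13, ys[6] = 13+2 = 15 → [2, 2, 7, 9, 11, 13, 15, 3]
k=7: 3<15, ys[7] = 15+2 = 17 → [2, 2, 7, 9, 11, 13, 15, 17]

17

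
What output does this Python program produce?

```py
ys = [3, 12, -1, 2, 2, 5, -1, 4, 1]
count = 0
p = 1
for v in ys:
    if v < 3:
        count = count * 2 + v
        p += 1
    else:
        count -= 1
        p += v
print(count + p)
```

v=3: not <3, count = 0-1 = -1; p=4
v=12: not <3, count = (-1)-1 = -2; p=16
v=-1: <3, count = (-2)*2+(-1) = -5; p=17
v=2: <3, count = (-5)*2+2 = -8; p=18
v=2: <3, count = (-8)*2+2 = -14; p=19
v=5: not <3, count = (-14)-1 = -15; p=24
v=-1: <3, count = (-15)*2+(-1) = -31; p=25
v=4: not <3, count = (-31)-1 = -32; p=29
v=1: <3, count = (-32)*2+1 = -63; p=30
count+p = (-63)+30 = -33

-33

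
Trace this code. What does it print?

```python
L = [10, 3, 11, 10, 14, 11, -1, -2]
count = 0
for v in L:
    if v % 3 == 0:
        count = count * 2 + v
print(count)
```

v=10: not %3==0
v=3: %3==0, count = 0*2+3 = 3
v=11: not %3==0
v=10: not %3==0
v=14: not %3==0
v=11: not %3==0
v=-1: not %3==0
v=-2: not %3==0

3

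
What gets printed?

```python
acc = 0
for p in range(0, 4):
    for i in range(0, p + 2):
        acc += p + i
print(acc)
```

46

p=0,i=0: acc = 0+0 = 0
p=0,i=1: acc = 0+1 = 1
p=1,i=0: acc = 1+1 = 2
p=1,i=1: acc = 2+2 = 4
p=1,i=2: acc = 4+3 = 7
p=2,i=0: acc = 7+2 = 9
p=2,i=1: acc = 9+3 = 12
p=2,i=2: acc = 12+4 = 16
p=2,i=3: acc = 16+5 = 21
p=3,i=0: acc = 21+3 = 24
p=3,i=1: acc = 24+4 = 28
p=3,i=2: acc = 28+5 = 33
p=3,i=3: acc = 33+6 = 39
p=3,i=4: acc = 39+7 = 46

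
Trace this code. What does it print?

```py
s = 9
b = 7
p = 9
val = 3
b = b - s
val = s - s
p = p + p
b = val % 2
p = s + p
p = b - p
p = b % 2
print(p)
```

b = 7-9 = -2
val = 9-9 = 0
p = 9+9 = 18
b = 0%2 = 0
p = 9+18 = 27
p = 0-27 = -27
p = 0%2 = 0

0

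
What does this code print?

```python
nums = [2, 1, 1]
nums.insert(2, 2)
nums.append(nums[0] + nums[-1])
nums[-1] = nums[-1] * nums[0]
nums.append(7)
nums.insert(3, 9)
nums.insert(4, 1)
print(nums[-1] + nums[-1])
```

14

insert 2 at 2 → [2, 1, 2, 1]
append nums[0]+nums[-1] = 2+1 = 3 → [2, 1, 2, 1, 3]
nums[-1] = nums[-1]*nums[0] = 3*2 = 6 → [2, 1, 2, 1, 6]
append 7 → [2, 1, 2, 1, 6, 7]
insert 9 at 3 → [2, 1, 2, 9, 1, 6, 7]
insert 1 at 4 → [2, 1, 2, 9, 1, 1, 6, 7]
nums[-1]+nums[-1] = 7+7 = 14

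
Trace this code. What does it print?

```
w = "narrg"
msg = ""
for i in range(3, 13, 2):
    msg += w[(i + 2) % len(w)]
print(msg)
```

nrgar

i=3: add w[0]='n' → 'n'
i=5: add w[2]='r' → 'nr'
i=7: add w[4]='g' → 'nrg'
i=9: add w[1]='a' → 'nrga'
i=11: add w[3]='r' → 'nrgar'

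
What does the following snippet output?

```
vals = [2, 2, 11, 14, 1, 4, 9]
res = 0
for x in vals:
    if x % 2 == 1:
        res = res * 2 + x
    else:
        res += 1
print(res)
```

x=2: not odd, res = 0+1 = 1
x=2: not odd, res = 1+1 = 2
x=11: odd, res = 2*2+11 = 15
x=14: not odd, res = 15+1 = 16
x=1: odd, res = 16*2+1 = 33
x=4: not odd, res = 33+1 = 34
x=9: odd, res = 34*2+9 = 77

77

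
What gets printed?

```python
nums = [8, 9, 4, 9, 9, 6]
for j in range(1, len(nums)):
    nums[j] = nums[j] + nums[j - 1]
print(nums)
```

j=1: nums[1] = 9+8 = 17 → [8, 17, 4, 9, 9, 6]
j=2: nums[2] = 4+17 = 21 → [8, 17, 21, 9, 9, 6]
j=3: nums[3] = 9+21 = 30 → [8, 17, 21, 30, 9, 6]
j=4: nums[4] = 9+30 = 39 → [8, 17, 21, 30, 39, 6]
j=5: nums[5] = 6+39 = 45 → [8, 17, 21, 30, 39, 45]

[8, 17, 21, 30, 39, 45]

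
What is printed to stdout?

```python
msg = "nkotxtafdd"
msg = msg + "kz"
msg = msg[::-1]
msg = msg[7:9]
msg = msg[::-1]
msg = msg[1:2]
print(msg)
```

x

+ 'kz' → 'nkotxtafddkz'
reverse → 'zkddfatxtokn'
slice [7:9] → 'xt'
reverse → 'tx'
slice [1:2] → 'x'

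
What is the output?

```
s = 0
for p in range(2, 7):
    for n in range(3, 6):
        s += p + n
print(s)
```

120

p=2,n=3: s = 0+5 = 5
p=2,n=4: s = 5+6 = 11
p=2,n=5: s = 11+7 = 18
p=3,n=3: s = 18+6 = 24
p=3,n=4: s = 24+7 = 31
p=3,n=5: s = 31+8 = 39
p=4,n=3: s = 39+7 = 46
p=4,n=4: s = 46+8 = 54
p=4,n=5: s = 54+9 = 63
p=5,n=3: s = 63+8 = 71
p=5,n=4: s = 71+9 = 80
p=5,n=5: s = 80+10 = 90
p=6,n=3: s = 90+9 = 99
p=6,n=4: s = 99+10 = 109
p=6,n=5: s = 109+11 = 120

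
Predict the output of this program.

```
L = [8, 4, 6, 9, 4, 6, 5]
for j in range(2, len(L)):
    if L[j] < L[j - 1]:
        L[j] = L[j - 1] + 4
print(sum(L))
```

j=2: 6>=4, unchanged → [8, 4, 6, 9, 4, 6, 5]
j=3: 9>=6, unchanged → [8, 4, 6, 9, 4, 6, 5]
j=4: 4<9, L[4] = 9+4 = 13 → [8, 4, 6, 9, 13, 6, 5]
j=5: 6<13, L[5] = 13+4 = 17 → [8, 4, 6, 9, 13, 17, 5]
j=6: 5<17, L[6] = 17+4 = 21 → [8, 4, 6, 9, 13, 17, 21]
sum = 78

78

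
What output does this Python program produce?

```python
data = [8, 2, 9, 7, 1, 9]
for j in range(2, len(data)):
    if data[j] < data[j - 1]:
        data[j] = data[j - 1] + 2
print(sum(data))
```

58

j=2: 9>=2, unchanged → [8, 2, 9, 7, 1, 9]
j=3: 7<9, data[3] = 9+2 = 11 → [8, 2, 9, 11, 1, 9]
j=4: 1<11, data[4] = 11+2 = 13 → [8, 2, 9, 11, 13, 9]
j=5: 9<13, data[5] = 13+2 = 15 → [8, 2, 9, 11, 13, 15]
sum = 58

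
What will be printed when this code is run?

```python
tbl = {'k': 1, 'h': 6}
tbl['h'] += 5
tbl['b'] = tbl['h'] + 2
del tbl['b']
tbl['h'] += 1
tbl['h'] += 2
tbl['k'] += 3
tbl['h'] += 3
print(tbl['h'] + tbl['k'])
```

tbl['h'] = 6+5 = 11 → {'k': 1, 'h': 11}
tbl['b'] = tbl['h']+2 = 13 → {'k': 1, 'h': 11, 'b': 13}
del 'b' → {'k': 1, 'h': 11}
tbl['h'] = 11+1 = 12 → {'k': 1, 'h': 12}
tbl['h'] = 12+2 = 14 → {'k': 1, 'h': 14}
tbl['k'] = 1+3 = 4 → {'k': 4, 'h': 14}
tbl['h'] = 14+3 = 17 → {'k': 4, 'h': 17}
tbl['h']+tbl['k'] = 17+4 = 21

21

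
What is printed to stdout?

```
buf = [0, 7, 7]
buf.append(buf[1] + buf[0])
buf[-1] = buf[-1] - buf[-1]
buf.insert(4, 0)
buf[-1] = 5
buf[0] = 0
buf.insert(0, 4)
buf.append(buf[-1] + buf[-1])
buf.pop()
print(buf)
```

append buf[1]+buf[0] = 7+0 = 7 → [0, 7, 7, 7]
buf[-1] = buf[-1]-buf[-1] = 7-7 = 0 → [0, 7, 7, 0]
insert 0 at 4 → [0, 7, 7, 0, 0]
buf[-1] = 5 → [0, 7, 7, 0, 5]
buf[0] = 0 → [0, 7, 7, 0, 5]
insert 4 at 0 → [4, 0, 7, 7, 0, 5]
append buf[-1]+buf[-1] = 5+5 = 10 → [4, 0, 7, 7, 0, 5, 10]
pop() removes 10 → [4, 0, 7, 7, 0, 5]

[4, 0, 7, 7, 0, 5]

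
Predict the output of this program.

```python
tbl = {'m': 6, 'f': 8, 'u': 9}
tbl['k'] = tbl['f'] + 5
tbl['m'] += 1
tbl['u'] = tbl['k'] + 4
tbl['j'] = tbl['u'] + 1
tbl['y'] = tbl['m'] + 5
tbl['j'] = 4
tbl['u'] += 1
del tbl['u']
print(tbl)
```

{'m': 7, 'f': 8, 'k': 13, 'j': 4, 'y': 12}

tbl['k'] = tbl['f']+5 = 13 → {'m': 6, 'f': 8, 'u': 9, 'k': 13}
tbl['m'] = 6+1 = 7 → {'m': 7, 'f': 8, 'u': 9, 'k': 13}
tbl['u'] = tbl['k']+4 = 17 → {'m': 7, 'f': 8, 'u': 17, 'k': 13}
tbl['j'] = tbl['u']+1 = 18 → {'m': 7, 'f': 8, 'u': 17, 'k': 13, 'j': 18}
tbl['y'] = tbl['m']+5 = 12 → {'m': 7, 'f': 8, 'u': 17, 'k': 13, 'j': 18, 'y': 12}
tbl['j'] = 4 → {'m': 7, 'f': 8, 'u': 17, 'k': 13, 'j': 4, 'y': 12}
tbl['u'] = 17+1 = 18 → {'m': 7, 'f': 8, 'u': 18, 'k': 13, 'j': 4, 'y': 12}
del 'u' → {'m': 7, 'f': 8, 'k': 13, 'j': 4, 'y': 12}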